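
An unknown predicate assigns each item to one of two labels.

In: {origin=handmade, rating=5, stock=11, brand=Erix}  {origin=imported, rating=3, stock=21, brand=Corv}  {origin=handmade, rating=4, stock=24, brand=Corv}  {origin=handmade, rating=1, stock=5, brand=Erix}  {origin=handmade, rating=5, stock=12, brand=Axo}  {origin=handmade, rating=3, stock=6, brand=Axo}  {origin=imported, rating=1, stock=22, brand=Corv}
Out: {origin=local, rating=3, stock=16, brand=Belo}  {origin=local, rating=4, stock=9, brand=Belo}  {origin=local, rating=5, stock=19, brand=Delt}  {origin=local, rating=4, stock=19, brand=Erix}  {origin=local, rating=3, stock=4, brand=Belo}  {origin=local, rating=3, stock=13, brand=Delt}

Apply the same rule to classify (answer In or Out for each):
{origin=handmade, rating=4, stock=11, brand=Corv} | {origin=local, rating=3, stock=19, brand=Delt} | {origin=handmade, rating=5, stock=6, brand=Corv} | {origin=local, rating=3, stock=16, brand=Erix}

The distinguishing property — origin is not local — holds for all the 'In' cases and none of the 'Out' cases.
{origin=handmade, rating=4, stock=11, brand=Corv}: origin is handmade, passes → In. {origin=local, rating=3, stock=19, brand=Delt}: origin is local, lacks this property → Out. {origin=handmade, rating=5, stock=6, brand=Corv}: origin is handmade, passes → In. {origin=local, rating=3, stock=16, brand=Erix}: origin is local, lacks this property → Out.

In, Out, In, Out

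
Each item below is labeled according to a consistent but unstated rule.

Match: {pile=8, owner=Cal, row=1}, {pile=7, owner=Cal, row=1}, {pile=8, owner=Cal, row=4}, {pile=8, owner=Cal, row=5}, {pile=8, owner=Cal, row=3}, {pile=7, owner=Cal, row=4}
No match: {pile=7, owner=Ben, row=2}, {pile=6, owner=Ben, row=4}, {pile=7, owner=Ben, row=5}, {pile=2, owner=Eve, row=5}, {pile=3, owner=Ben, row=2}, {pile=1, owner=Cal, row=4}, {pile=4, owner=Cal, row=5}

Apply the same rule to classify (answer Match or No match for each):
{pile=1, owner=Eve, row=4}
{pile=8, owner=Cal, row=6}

The distinguishing property — owner is Cal AND pile ≥ 6 — holds for all the 'Match' cases and none of the 'No match' cases.
No match: {pile=1, owner=Eve, row=4}, since owner is Eve, pile = 1. Match: {pile=8, owner=Cal, row=6}, since owner is Cal, pile = 8.

No match, Match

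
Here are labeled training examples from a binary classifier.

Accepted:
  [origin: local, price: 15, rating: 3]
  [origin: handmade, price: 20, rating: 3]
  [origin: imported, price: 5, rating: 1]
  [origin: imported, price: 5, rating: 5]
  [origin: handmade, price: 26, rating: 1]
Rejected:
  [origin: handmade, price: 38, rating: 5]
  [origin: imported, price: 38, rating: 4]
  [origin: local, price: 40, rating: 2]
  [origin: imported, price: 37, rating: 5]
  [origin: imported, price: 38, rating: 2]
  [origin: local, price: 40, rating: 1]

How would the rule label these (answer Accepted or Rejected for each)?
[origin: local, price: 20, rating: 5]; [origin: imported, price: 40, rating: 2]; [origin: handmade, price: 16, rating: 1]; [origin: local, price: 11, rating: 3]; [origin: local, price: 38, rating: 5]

Accepted, Rejected, Accepted, Accepted, Rejected

The classifier is using: price ≤ 26.
[origin: local, price: 20, rating: 5]: price = 20 — checks out, so Accepted. [origin: imported, price: 40, rating: 2]: price = 40 — does not fit, so Rejected. [origin: handmade, price: 16, rating: 1]: price = 16 — checks out, so Accepted. [origin: local, price: 11, rating: 3]: price = 11 — checks out, so Accepted. [origin: local, price: 38, rating: 5]: price = 38 — does not fit, so Rejected.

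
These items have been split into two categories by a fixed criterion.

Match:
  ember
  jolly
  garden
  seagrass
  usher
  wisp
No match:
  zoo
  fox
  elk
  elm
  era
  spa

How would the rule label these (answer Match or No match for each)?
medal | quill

Match, Match

'Match' ⟺ length ≥ 4.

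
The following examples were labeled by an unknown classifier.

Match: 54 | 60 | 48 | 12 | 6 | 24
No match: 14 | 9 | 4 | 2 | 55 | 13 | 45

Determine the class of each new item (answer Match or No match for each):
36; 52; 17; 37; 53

The rule appears to be: multiple of 6.

Match, No match, No match, No match, No match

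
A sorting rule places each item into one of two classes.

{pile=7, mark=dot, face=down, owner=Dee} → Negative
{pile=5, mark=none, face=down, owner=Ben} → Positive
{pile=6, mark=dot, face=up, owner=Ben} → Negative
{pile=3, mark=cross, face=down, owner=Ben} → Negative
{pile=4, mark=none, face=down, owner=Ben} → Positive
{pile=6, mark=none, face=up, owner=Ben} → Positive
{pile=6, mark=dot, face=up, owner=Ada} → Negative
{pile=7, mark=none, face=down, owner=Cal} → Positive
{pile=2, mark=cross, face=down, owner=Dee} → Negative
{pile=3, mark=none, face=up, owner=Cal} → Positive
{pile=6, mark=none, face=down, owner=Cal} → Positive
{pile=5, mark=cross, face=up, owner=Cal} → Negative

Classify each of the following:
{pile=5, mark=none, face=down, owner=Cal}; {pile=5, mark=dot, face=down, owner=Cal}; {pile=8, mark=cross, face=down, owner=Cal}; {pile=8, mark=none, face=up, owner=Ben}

Positive, Negative, Negative, Positive

Every 'Positive' example satisfies: mark is none. None of the 'Negative' examples do.
{pile=5, mark=none, face=down, owner=Cal} — mark is none, hence Positive. {pile=5, mark=dot, face=down, owner=Cal} — mark is dot, hence Negative. {pile=8, mark=cross, face=down, owner=Cal} — mark is cross, hence Negative. {pile=8, mark=none, face=up, owner=Ben} — mark is none, hence Positive.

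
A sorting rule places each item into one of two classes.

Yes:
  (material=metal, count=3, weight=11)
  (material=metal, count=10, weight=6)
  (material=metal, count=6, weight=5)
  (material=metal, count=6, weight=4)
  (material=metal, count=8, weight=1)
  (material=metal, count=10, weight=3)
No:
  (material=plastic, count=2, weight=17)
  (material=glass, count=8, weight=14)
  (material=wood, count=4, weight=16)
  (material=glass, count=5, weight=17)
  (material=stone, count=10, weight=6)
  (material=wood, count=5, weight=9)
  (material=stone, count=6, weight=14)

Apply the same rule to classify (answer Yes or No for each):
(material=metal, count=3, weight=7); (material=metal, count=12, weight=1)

'Yes' ⟺ material is metal.
(material=metal, count=3, weight=7): material is metal, meets the rule → Yes. (material=metal, count=12, weight=1): material is metal, meets the rule → Yes.

Yes, Yes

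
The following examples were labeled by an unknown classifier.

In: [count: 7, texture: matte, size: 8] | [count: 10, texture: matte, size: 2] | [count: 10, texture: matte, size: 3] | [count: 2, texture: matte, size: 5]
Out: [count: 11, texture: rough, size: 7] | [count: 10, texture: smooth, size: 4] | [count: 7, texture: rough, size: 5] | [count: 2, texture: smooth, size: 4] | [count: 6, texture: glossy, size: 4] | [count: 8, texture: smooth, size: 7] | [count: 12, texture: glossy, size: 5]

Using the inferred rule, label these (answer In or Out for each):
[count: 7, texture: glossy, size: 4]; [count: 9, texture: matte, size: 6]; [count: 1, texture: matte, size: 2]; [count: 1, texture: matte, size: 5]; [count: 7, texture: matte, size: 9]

Out, In, In, In, In

The rule appears to be: texture is matte.
[count: 7, texture: glossy, size: 4]: Out (texture is glossy).
[count: 9, texture: matte, size: 6]: In (texture is matte).
[count: 1, texture: matte, size: 2]: In (texture is matte).
[count: 1, texture: matte, size: 5]: In (texture is matte).
[count: 7, texture: matte, size: 9]: In (texture is matte).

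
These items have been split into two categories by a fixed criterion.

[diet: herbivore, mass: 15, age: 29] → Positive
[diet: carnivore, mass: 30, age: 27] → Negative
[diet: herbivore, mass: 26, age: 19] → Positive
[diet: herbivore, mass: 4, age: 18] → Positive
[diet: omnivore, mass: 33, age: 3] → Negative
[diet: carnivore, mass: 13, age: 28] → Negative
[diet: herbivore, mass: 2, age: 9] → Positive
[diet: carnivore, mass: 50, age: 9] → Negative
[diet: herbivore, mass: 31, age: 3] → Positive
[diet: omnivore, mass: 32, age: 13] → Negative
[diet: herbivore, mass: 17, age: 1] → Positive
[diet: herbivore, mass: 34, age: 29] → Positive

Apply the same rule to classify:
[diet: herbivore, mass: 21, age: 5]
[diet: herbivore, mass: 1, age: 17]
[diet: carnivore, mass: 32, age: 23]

Positive, Positive, Negative

Rule: diet is herbivore. This holds for each 'Positive' example and fails for each 'Negative' one.
[diet: herbivore, mass: 21, age: 5]: Positive (diet is herbivore).
[diet: herbivore, mass: 1, age: 17]: Positive (diet is herbivore).
[diet: carnivore, mass: 32, age: 23]: Negative (diet is carnivore).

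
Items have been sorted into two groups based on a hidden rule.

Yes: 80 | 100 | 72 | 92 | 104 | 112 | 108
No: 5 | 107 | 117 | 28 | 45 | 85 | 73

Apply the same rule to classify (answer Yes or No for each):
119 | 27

No, No

Every 'Yes' example satisfies: even AND at least 45. None of the 'No' examples do.
119: 119 is odd, 119 ≥ 45 — fails the rule, so No.
27: 27 is odd, 27 < 45 — fails the rule, so No.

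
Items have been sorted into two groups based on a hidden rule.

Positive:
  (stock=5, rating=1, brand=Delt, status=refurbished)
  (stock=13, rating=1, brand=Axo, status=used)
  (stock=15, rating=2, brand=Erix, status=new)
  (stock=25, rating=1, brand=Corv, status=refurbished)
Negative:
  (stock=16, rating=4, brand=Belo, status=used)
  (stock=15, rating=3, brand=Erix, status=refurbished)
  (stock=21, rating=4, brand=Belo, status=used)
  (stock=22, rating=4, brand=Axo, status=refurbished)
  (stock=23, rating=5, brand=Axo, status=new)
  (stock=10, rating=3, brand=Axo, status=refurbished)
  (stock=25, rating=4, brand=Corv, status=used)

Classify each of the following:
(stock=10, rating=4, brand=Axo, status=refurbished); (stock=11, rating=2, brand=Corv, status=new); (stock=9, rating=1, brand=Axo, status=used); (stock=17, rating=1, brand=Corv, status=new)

One predicate separates the groups cleanly: rating ≤ 2.

Negative, Positive, Positive, Positive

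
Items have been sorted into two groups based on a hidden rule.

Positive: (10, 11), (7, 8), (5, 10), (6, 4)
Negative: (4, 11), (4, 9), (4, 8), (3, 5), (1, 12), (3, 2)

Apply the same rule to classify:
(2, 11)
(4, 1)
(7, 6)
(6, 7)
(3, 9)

The rule appears to be: first ≥ 5.

Negative, Negative, Positive, Positive, Negative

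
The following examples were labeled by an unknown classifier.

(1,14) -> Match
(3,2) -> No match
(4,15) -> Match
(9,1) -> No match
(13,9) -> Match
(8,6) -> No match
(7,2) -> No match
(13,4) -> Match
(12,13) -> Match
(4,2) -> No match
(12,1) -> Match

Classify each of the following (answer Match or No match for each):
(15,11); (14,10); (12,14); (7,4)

Match, Match, Match, No match

'Match' ⟺ max ≥ 12.
(15,11): max 15 — has this property, so Match.
(14,10): max 14 — has this property, so Match.
(12,14): max 14 — has this property, so Match.
(7,4): max 7 — fails this test, so No match.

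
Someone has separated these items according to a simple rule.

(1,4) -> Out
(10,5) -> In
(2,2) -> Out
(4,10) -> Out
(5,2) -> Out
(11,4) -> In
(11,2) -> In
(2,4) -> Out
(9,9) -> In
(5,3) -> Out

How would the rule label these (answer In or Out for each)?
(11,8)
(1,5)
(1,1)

In, Out, Out

Every 'In' example satisfies: first ≥ 9. None of the 'Out' examples do.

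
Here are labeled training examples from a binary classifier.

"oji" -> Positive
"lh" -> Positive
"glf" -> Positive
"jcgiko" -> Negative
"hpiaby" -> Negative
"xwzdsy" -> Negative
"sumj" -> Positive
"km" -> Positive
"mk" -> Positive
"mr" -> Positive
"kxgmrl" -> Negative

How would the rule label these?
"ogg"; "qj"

'Positive' ⟺ length ≤ 4.
"ogg" → length 3 → Positive. "qj" → length 2 → Positive.

Positive, Positive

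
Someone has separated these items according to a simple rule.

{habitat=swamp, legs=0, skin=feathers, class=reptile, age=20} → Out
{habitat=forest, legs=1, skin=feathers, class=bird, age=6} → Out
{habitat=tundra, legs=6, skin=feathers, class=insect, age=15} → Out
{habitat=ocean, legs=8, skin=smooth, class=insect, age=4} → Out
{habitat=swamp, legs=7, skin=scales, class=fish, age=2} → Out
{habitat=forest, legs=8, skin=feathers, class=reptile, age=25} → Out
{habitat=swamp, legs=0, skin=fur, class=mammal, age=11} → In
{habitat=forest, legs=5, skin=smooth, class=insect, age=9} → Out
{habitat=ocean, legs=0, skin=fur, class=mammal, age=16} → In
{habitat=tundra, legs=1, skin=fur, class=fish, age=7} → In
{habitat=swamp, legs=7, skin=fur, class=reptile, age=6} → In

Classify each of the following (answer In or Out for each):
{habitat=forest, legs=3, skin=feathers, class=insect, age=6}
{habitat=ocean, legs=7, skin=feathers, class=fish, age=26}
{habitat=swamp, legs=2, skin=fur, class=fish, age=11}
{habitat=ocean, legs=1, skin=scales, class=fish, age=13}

Looking at the examples, the only property every 'In' case has and every 'Out' case lacks is: skin is fur.
{habitat=forest, legs=3, skin=feathers, class=insect, age=6}: skin is feathers — doesn't qualify, so Out. {habitat=ocean, legs=7, skin=feathers, class=fish, age=26}: skin is feathers — doesn't qualify, so Out. {habitat=swamp, legs=2, skin=fur, class=fish, age=11}: skin is fur — passes, so In. {habitat=ocean, legs=1, skin=scales, class=fish, age=13}: skin is scales — doesn't qualify, so Out.

Out, Out, In, Out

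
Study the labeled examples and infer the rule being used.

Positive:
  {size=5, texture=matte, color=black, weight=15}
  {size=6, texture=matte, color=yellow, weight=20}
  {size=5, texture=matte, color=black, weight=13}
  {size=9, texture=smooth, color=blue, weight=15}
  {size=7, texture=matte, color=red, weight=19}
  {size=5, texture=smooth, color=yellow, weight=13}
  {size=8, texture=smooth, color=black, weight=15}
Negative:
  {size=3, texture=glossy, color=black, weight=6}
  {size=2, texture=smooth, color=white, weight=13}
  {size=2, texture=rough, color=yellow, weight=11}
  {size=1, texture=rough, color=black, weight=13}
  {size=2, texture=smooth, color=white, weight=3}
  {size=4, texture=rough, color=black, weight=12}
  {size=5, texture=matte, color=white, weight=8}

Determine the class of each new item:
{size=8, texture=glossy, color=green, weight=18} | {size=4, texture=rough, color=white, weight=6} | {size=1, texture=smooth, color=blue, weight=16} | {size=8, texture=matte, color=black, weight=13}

The simplest hypothesis consistent with all the labels is: weight ≥ 11 AND size ≥ 5.
{size=8, texture=glossy, color=green, weight=18} — weight = 18, size = 8, hence Positive.
{size=4, texture=rough, color=white, weight=6} — weight = 6, size = 4, hence Negative.
{size=1, texture=smooth, color=blue, weight=16} — weight = 16, size = 1, hence Negative.
{size=8, texture=matte, color=black, weight=13} — weight = 13, size = 8, hence Positive.

Positive, Negative, Negative, Positive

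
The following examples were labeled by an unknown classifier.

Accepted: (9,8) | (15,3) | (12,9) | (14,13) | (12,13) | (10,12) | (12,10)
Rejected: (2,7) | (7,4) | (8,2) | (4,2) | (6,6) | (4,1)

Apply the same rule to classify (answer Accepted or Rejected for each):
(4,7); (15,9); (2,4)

Rejected, Accepted, Rejected

Rule: sum ≥ 17. This holds for each 'Accepted' example and fails for each 'Rejected' one.
(4,7): 4+7 = 11 — fails the rule, so Rejected.
(15,9): 15+9 = 24 — checks out, so Accepted.
(2,4): 2+4 = 6 — fails the rule, so Rejected.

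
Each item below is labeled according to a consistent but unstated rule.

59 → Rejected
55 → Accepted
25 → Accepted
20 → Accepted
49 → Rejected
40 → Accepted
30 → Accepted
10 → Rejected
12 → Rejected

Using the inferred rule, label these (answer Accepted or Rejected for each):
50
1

Accepted, Rejected

Every 'Accepted' example satisfies: multiple of 5 AND at least 12. None of the 'Rejected' examples do.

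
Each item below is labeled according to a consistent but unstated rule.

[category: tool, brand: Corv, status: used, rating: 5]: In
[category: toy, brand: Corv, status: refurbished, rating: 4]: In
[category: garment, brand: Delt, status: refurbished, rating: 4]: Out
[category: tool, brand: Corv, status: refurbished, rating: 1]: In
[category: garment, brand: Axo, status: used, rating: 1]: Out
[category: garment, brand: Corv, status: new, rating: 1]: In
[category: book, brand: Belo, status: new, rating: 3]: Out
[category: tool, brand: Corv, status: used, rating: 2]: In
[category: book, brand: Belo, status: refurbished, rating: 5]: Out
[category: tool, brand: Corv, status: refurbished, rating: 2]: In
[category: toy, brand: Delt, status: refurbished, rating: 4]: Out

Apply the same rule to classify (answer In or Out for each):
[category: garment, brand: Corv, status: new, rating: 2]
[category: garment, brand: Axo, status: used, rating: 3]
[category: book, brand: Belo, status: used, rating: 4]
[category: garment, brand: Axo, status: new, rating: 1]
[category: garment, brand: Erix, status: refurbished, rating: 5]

In, Out, Out, Out, Out

Rule: brand is Corv. This holds for each 'In' example and fails for each 'Out' one.
[category: garment, brand: Corv, status: new, rating: 2]: brand is Corv, satisfies this → In. [category: garment, brand: Axo, status: used, rating: 3]: brand is Axo, doesn't match → Out. [category: book, brand: Belo, status: used, rating: 4]: brand is Belo, doesn't match → Out. [category: garment, brand: Axo, status: new, rating: 1]: brand is Axo, doesn't match → Out. [category: garment, brand: Erix, status: refurbished, rating: 5]: brand is Erix, doesn't match → Out.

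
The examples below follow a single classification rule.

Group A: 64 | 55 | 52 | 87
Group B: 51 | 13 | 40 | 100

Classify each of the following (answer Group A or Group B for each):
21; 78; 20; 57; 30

All 'Group A' examples share one property — digit sum ≥ 7 — and every 'Group B' example lacks it.
21 → digit sum 2+1 = 3 → Group B. 78 → digit sum 7+8 = 15 → Group A. 20 → digit sum 2+0 = 2 → Group B. 57 → digit sum 5+7 = 12 → Group A. 30 → digit sum 3+0 = 3 → Group B.

Group B, Group A, Group B, Group A, Group B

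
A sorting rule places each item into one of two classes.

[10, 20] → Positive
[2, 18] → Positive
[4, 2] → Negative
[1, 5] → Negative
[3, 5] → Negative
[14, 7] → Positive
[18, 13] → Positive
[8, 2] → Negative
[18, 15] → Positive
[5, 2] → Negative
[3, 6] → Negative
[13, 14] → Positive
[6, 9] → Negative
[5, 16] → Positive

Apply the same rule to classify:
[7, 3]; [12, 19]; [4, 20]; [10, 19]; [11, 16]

Negative, Positive, Positive, Positive, Positive

Rule: sum ≥ 20. This holds for each 'Positive' example and fails for each 'Negative' one.
[7, 3]: 7+3 = 10 — doesn't match, so Negative. [12, 19]: 12+19 = 31 — qualifies, so Positive. [4, 20]: 4+20 = 24 — qualifies, so Positive. [10, 19]: 10+19 = 29 — qualifies, so Positive. [11, 16]: 11+16 = 27 — qualifies, so Positive.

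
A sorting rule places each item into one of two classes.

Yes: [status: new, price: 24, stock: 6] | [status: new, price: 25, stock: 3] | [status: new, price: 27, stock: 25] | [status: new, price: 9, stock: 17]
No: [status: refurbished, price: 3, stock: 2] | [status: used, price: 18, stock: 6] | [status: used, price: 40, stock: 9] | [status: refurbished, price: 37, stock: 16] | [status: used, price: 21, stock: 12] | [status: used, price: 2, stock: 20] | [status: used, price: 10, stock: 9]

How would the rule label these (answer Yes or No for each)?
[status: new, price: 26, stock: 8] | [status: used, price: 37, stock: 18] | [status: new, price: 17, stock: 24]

Yes, No, Yes

The simplest hypothesis consistent with all the labels is: status is new.
[status: new, price: 26, stock: 8]: status is new, meets the rule → Yes.
[status: used, price: 37, stock: 18]: status is used, does not fit → No.
[status: new, price: 17, stock: 24]: status is new, meets the rule → Yes.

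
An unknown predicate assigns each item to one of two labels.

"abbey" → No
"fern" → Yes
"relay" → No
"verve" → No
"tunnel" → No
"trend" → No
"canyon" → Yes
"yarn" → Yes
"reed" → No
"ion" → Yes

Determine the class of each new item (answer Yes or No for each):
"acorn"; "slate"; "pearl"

The common property of the 'Yes' items is: ends with 'n'. No 'No' item has it.
"acorn" — ends with 'n', hence Yes. "slate" — ends with 'e', hence No. "pearl" — ends with 'l', hence No.

Yes, No, No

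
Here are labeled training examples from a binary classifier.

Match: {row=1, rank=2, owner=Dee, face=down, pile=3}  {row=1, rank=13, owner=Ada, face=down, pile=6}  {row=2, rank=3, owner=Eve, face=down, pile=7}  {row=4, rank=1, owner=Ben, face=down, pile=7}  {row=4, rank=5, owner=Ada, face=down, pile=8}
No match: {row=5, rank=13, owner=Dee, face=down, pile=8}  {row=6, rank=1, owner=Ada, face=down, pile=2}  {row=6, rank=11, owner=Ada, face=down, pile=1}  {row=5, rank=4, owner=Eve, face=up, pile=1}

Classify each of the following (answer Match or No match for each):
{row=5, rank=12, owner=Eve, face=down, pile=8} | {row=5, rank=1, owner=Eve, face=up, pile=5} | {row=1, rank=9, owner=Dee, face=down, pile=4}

The classifier is using: row ≤ 4.

No match, No match, Match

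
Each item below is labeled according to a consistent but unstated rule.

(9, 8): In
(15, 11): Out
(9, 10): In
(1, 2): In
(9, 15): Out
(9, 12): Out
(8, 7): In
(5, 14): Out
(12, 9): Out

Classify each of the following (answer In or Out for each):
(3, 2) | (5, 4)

One predicate separates the groups cleanly: max ≤ 10.

In, In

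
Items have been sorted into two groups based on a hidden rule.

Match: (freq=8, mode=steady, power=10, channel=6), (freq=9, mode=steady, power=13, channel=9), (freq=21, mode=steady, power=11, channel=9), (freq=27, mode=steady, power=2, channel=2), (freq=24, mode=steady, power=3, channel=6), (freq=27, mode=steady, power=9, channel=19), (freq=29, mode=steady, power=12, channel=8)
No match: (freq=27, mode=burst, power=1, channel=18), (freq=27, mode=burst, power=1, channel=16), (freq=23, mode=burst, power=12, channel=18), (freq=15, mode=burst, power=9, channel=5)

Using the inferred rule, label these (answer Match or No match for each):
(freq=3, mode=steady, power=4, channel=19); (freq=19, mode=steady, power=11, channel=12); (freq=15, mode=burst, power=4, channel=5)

A rule that fits every label: mode is steady — true of each 'Match' example, false of each 'No match' one.
(freq=3, mode=steady, power=4, channel=19): mode is steady — checks out, so Match.
(freq=19, mode=steady, power=11, channel=12): mode is steady — checks out, so Match.
(freq=15, mode=burst, power=4, channel=5): mode is burst — does not pass, so No match.

Match, Match, No match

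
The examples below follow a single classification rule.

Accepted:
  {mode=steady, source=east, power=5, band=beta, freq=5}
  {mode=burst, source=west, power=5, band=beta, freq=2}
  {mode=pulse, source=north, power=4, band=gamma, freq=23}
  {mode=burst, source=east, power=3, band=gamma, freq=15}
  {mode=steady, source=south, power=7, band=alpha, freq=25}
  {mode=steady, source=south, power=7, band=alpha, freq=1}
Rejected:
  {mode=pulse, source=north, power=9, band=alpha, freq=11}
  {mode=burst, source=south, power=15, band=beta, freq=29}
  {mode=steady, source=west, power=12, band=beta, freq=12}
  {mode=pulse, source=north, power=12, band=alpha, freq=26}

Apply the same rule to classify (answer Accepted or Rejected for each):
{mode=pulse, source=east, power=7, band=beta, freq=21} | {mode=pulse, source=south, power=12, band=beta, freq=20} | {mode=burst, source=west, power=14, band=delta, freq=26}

The simplest hypothesis consistent with all the labels is: power ≤ 7.
{mode=pulse, source=east, power=7, band=beta, freq=21} → power = 7 → Accepted. {mode=pulse, source=south, power=12, band=beta, freq=20} → power = 12 → Rejected. {mode=burst, source=west, power=14, band=delta, freq=26} → power = 14 → Rejected.

Accepted, Rejected, Rejected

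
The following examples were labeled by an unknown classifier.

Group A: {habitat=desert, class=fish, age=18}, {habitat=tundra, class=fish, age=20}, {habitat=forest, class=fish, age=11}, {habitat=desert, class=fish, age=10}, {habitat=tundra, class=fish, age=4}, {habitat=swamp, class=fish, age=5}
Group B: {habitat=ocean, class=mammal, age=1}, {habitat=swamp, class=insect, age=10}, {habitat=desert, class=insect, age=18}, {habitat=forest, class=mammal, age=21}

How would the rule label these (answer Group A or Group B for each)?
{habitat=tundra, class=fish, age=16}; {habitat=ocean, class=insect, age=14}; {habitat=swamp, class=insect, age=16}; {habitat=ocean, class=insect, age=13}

The distinguishing property — class is fish — holds for all the 'Group A' cases and none of the 'Group B' cases.
{habitat=tundra, class=fish, age=16}: Group A (class is fish).
{habitat=ocean, class=insect, age=14}: Group B (class is insect).
{habitat=swamp, class=insect, age=16}: Group B (class is insect).
{habitat=ocean, class=insect, age=13}: Group B (class is insect).

Group A, Group B, Group B, Group B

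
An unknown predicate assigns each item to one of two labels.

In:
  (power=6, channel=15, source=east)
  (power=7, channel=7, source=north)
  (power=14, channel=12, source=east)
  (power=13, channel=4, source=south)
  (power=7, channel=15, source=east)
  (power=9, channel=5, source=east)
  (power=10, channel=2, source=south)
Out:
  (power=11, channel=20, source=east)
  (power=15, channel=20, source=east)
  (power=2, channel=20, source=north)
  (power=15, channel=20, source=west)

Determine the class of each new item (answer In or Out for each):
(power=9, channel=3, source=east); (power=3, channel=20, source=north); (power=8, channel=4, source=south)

In, Out, In

The pattern is that an item is 'In' exactly when: channel ≤ 15.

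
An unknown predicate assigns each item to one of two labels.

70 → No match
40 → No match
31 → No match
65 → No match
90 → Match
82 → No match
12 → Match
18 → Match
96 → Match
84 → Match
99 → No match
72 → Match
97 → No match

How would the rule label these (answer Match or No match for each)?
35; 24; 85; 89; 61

Looking at the examples, the only property every 'Match' case has and every 'No match' case lacks is: multiple of 6.
35: 35 = 6·5 + 5 — does not satisfy this, so No match.
24: 24 = 6·4 — has this property, so Match.
85: 85 = 6·14 + 1 — does not satisfy this, so No match.
89: 89 = 6·14 + 5 — does not satisfy this, so No match.
61: 61 = 6·10 + 1 — does not satisfy this, so No match.

No match, Match, No match, No match, No match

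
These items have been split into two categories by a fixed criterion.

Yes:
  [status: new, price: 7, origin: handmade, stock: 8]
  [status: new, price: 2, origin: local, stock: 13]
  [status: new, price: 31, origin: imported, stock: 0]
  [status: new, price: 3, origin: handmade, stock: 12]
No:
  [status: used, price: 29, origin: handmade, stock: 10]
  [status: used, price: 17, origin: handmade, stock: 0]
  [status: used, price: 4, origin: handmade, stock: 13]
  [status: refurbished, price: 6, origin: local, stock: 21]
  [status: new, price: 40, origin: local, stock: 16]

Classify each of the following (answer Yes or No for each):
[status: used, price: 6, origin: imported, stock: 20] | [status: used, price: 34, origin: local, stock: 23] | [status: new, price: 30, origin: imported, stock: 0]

A rule that fits every label: status is new AND price ≤ 31 — true of each 'Yes' example, false of each 'No' one.
[status: used, price: 6, origin: imported, stock: 20]: No (status is used, price = 6). [status: used, price: 34, origin: local, stock: 23]: No (status is used, price = 34). [status: new, price: 30, origin: imported, stock: 0]: Yes (status is new, price = 30).

No, No, Yes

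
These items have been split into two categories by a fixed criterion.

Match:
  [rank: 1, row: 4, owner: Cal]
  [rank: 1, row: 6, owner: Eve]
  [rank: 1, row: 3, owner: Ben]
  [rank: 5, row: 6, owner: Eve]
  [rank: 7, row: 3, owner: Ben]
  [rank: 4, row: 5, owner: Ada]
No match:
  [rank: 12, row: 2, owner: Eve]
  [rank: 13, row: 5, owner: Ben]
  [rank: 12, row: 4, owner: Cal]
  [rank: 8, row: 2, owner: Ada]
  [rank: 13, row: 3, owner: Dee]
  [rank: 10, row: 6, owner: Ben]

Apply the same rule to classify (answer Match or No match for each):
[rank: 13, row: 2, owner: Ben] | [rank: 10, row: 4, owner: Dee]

No match, No match

All 'Match' examples share one property — rank ≤ 7 — and every 'No match' example lacks it.
[rank: 13, row: 2, owner: Ben]: rank = 13 — does not satisfy this, so No match. [rank: 10, row: 4, owner: Dee]: rank = 10 — does not satisfy this, so No match.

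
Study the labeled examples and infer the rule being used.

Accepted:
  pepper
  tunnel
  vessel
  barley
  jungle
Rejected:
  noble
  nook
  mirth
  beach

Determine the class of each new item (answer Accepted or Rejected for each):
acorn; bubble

Rejected, Accepted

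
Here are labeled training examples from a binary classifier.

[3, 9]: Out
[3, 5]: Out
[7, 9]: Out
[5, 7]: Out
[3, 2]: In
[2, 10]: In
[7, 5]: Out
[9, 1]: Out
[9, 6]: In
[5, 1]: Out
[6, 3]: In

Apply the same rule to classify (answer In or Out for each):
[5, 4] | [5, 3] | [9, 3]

All 'In' examples share one property — product is even — and every 'Out' example lacks it.
[5, 4]: 5·4 = 20, meets the rule → In.
[5, 3]: 5·3 = 15, does not pass → Out.
[9, 3]: 9·3 = 27, does not pass → Out.

In, Out, Out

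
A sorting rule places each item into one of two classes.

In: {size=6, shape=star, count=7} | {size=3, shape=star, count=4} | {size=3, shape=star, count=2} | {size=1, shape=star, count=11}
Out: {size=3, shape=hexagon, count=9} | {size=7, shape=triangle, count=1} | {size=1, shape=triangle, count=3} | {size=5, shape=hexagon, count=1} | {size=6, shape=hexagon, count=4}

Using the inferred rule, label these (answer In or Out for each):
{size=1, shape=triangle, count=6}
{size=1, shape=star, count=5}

Out, In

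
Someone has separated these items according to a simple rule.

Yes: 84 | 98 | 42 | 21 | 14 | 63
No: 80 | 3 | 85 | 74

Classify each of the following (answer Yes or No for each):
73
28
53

No, Yes, No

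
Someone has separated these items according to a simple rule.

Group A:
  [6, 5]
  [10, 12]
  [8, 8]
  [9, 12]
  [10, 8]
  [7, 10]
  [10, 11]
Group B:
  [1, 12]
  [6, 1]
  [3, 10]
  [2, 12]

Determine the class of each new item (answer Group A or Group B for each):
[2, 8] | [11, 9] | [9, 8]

Group B, Group A, Group A

The rule appears to be: min ≥ 5.
[2, 8] → min 2 → Group B. [11, 9] → min 9 → Group A. [9, 8] → min 8 → Group A.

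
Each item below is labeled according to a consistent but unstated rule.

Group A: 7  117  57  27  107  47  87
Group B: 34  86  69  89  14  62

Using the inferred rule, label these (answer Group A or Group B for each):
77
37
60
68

Group A, Group A, Group B, Group B

Every 'Group A' example satisfies: ends in digit 7. None of the 'Group B' examples do.
77 → last digit 7 → Group A. 37 → last digit 7 → Group A. 60 → last digit 0 → Group B. 68 → last digit 8 → Group B.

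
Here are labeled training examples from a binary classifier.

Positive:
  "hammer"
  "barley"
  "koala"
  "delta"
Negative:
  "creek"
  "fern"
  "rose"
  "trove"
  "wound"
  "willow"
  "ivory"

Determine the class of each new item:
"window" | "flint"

All 'Positive' examples share one property — contains 'a' — and every 'Negative' example lacks it.
"window": no 'a' — fails the rule, so Negative.
"flint": no 'a' — fails the rule, so Negative.

Negative, Negative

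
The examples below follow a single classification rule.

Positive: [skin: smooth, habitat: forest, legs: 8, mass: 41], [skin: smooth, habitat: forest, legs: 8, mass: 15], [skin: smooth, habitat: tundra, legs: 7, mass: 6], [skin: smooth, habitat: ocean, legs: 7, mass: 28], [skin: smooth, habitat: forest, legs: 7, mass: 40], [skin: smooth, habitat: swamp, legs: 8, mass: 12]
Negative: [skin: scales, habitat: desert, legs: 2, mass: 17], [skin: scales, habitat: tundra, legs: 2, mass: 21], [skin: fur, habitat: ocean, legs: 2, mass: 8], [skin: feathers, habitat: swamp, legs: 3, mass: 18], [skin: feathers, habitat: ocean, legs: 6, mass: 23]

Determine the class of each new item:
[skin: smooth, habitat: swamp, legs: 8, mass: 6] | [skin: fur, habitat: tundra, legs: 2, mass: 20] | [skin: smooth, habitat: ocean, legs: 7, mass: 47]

Positive, Negative, Positive

One predicate separates the groups cleanly: skin is smooth.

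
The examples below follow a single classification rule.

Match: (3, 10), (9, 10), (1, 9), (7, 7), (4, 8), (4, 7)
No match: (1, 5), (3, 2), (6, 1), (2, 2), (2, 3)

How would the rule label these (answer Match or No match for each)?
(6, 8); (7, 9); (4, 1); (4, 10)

Match, Match, No match, Match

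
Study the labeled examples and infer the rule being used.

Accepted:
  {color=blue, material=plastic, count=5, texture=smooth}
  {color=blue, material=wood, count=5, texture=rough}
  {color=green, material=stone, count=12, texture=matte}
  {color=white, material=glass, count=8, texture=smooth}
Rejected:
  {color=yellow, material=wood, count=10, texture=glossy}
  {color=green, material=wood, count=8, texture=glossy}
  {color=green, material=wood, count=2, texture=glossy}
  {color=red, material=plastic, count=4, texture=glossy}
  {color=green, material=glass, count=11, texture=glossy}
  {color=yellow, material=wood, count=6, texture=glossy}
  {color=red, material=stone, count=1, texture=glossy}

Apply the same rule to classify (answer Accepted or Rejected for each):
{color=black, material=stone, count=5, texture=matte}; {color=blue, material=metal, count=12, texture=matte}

Accepted, Accepted

The common property of the 'Accepted' items is: texture is not glossy. No 'Rejected' item has it.
{color=black, material=stone, count=5, texture=matte} — texture is matte, hence Accepted.
{color=blue, material=metal, count=12, texture=matte} — texture is matte, hence Accepted.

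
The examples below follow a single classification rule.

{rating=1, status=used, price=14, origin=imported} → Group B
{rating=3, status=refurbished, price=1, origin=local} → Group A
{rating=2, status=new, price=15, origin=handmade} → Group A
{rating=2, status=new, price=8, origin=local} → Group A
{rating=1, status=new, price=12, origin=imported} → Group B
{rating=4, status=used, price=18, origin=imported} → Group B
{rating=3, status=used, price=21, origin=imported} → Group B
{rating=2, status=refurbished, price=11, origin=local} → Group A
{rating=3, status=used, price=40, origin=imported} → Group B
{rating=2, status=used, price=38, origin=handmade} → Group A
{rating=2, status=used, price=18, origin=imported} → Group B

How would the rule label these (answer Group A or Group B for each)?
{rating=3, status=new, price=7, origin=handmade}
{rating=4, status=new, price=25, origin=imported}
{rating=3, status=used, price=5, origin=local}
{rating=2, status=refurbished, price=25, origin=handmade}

The pattern is that an item is 'Group A' exactly when: origin is not imported.
{rating=3, status=new, price=7, origin=handmade} — origin is handmade, hence Group A. {rating=4, status=new, price=25, origin=imported} — origin is imported, hence Group B. {rating=3, status=used, price=5, origin=local} — origin is local, hence Group A. {rating=2, status=refurbished, price=25, origin=handmade} — origin is handmade, hence Group A.

Group A, Group B, Group A, Group A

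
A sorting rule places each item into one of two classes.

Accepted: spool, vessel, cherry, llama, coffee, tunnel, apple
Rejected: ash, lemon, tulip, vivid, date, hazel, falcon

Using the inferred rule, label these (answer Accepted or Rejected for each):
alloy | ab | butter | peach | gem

Accepted, Rejected, Accepted, Rejected, Rejected

Checking candidate rules against both groups, what survives is: has a double letter.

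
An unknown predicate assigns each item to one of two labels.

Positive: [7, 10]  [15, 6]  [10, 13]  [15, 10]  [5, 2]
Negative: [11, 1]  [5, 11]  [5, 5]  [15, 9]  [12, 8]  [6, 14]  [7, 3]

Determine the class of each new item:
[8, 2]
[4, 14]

Negative, Negative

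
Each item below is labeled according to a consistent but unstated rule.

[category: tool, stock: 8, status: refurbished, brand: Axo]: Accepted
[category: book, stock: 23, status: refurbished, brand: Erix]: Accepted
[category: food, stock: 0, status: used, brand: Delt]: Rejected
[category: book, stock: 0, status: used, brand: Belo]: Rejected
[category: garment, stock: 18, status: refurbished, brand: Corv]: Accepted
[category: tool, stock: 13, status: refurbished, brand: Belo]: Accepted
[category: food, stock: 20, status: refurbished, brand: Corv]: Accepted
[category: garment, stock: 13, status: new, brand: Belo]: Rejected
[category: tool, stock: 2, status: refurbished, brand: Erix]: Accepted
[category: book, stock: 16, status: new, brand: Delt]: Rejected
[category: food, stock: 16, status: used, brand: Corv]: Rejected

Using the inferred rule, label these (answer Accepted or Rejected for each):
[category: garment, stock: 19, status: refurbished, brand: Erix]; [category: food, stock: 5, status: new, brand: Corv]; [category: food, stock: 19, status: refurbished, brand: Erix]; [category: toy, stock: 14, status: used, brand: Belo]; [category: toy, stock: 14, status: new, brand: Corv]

Accepted, Rejected, Accepted, Rejected, Rejected

Rule: status is refurbished. This holds for each 'Accepted' example and fails for each 'Rejected' one.
[category: garment, stock: 19, status: refurbished, brand: Erix]: Accepted (status is refurbished). [category: food, stock: 5, status: new, brand: Corv]: Rejected (status is new). [category: food, stock: 19, status: refurbished, brand: Erix]: Accepted (status is refurbished). [category: toy, stock: 14, status: used, brand: Belo]: Rejected (status is used). [category: toy, stock: 14, status: new, brand: Corv]: Rejected (status is new).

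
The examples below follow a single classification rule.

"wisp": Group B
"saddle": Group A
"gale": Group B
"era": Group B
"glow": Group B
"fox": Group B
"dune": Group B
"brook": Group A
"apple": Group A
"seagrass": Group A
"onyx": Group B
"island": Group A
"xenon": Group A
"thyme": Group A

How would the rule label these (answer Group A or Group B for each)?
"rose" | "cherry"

'Group A' ⟺ length ≥ 5.
"rose": Group B (length 4). "cherry": Group A (length 6).

Group B, Group A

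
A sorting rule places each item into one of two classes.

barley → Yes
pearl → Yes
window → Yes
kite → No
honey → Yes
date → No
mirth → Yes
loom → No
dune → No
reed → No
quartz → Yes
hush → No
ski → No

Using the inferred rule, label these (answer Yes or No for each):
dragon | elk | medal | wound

Yes, No, Yes, Yes

All 'Yes' examples share one property — length ≥ 5 — and every 'No' example lacks it.
dragon: length 6 — matches, so Yes. elk: length 3 — does not fit, so No. medal: length 5 — matches, so Yes. wound: length 5 — matches, so Yes.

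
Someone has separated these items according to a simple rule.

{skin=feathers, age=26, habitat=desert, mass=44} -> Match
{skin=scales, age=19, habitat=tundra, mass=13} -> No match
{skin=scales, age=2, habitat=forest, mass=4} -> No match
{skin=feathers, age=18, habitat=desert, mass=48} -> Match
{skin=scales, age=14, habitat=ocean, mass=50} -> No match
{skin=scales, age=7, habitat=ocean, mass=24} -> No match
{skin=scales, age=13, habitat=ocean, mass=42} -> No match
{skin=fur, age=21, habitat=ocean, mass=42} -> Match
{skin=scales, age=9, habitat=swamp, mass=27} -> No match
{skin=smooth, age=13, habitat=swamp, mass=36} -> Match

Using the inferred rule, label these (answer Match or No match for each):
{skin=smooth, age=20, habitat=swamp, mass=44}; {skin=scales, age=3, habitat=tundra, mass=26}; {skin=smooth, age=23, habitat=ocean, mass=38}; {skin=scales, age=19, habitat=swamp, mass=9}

Match, No match, Match, No match

The pattern is that an item is 'Match' exactly when: skin is not scales.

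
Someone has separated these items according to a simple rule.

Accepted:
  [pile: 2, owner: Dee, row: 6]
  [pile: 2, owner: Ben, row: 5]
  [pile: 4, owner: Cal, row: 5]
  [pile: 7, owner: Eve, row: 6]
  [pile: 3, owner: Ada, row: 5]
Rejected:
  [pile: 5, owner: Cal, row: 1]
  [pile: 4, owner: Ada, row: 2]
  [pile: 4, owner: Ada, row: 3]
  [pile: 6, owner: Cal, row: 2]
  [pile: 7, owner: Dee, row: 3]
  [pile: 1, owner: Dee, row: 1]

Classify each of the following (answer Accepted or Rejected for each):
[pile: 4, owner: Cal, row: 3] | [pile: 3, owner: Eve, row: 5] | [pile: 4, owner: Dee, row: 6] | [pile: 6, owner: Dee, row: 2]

The rule appears to be: row ≥ 5.
[pile: 4, owner: Cal, row: 3] — row = 3, hence Rejected. [pile: 3, owner: Eve, row: 5] — row = 5, hence Accepted. [pile: 4, owner: Dee, row: 6] — row = 6, hence Accepted. [pile: 6, owner: Dee, row: 2] — row = 2, hence Rejected.

Rejected, Accepted, Accepted, Rejected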